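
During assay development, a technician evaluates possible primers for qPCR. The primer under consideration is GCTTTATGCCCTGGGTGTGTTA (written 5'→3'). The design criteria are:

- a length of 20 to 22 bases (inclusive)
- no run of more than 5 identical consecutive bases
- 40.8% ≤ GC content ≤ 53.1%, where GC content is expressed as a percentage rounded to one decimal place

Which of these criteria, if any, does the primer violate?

Base counts: A=2, T=9, G=7, C=4 (length 22).
length: length 22 ✓
homopolymer run: longest run = 3 ✓
GC content: GC 11/22 = 50.0% ✓

Meets all criteria.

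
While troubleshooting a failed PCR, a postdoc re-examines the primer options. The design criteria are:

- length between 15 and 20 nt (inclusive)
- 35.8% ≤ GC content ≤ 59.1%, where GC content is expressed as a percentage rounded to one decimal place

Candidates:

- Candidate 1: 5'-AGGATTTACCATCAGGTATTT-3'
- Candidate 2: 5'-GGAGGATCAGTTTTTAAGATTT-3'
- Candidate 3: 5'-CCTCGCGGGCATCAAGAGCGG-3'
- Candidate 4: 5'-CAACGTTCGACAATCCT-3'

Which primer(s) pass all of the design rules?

Candidate 1 (21 nt, A=6 T=8 G=4 C=3): length 21, outside 15–20 ✗; GC 7/21 = 33.3%, outside 35.8–59.1% ✗ — fails.
Candidate 2 (22 nt, A=6 T=9 G=6 C=1): length 22, outside 15–20 ✗; GC 7/22 = 31.8%, outside 35.8–59.1% ✗ — fails.
Candidate 3 (21 nt, A=4 T=2 G=8 C=7): length 21, outside 15–20 ✗; GC 15/21 = 71.4%, outside 35.8–59.1% ✗ — fails.
Candidate 4 (17 nt, A=5 T=4 G=2 C=6): length 17 ✓; GC 8/17 = 47.1% ✓ — passes.

Candidate 4 only.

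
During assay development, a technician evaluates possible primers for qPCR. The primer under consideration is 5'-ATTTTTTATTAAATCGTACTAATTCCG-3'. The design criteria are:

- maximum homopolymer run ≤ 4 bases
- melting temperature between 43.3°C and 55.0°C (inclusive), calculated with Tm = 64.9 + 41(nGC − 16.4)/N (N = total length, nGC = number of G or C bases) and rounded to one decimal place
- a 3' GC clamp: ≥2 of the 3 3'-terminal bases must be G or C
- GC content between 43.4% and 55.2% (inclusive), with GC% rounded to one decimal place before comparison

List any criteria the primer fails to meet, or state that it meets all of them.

Base counts: A=8, T=13, G=2, C=4 (length 27).
homopolymer run: longest run = 6, exceeds 4 ✗
Tm: Tm = 64.9 + 41·(6 − 16.4)/27 = 49.1°C ✓
GC clamp: 3' end CCG has 3 G/C ✓
GC content: GC 6/27 = 22.2%, outside 43.4–55.2% ✗

Fails: homopolymer run, GC content.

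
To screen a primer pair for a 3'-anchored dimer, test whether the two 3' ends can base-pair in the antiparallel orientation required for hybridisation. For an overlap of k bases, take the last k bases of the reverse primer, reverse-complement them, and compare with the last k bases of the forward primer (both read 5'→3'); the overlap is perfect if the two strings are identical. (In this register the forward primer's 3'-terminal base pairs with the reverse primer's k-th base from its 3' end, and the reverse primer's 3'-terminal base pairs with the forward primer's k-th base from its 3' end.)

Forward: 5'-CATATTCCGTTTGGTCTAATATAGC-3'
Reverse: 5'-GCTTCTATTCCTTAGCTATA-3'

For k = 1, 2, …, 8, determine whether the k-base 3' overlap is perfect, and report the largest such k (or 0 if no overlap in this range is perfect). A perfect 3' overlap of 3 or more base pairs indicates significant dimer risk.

Last 8 bases (5'→3') — forward …AATATAGC, reverse …TAGCTATA.
Reverse complement of the reverse primer's last 8 bases: TATAGCTA; its first k bases are the reverse complement of the reverse primer's last k bases, so a perfect k-base overlap needs the forward primer's last k bases to equal them.
Comparing (forward last k vs required): k=1: C vs T ✗; k=2: GC vs TA ✗; k=3: AGC vs TAT ✗; k=4: TAGC vs TATA ✗; k=5: ATAGC vs TATAG ✗; k=6: TATAGC vs TATAGC ✓; k=7: ATATAGC vs TATAGCT ✗; k=8: AATATAGC vs TATAGCTA ✗.
Only k = 6 is perfect, so the longest perfect 3' overlap is 6.

Longest perfect overlap: 6 complementary base pairs; significant dimer risk (threshold 3).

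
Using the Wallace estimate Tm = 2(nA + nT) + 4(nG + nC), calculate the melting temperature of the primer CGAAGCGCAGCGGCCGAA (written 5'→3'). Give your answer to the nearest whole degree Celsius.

Base counts: A=5, T=0, G=7, C=6 (length 18).
Tm = 2·(5+0) + 4·(7+6) = 2·5 + 4·13 = 10 + 52 = 62°C.

62°C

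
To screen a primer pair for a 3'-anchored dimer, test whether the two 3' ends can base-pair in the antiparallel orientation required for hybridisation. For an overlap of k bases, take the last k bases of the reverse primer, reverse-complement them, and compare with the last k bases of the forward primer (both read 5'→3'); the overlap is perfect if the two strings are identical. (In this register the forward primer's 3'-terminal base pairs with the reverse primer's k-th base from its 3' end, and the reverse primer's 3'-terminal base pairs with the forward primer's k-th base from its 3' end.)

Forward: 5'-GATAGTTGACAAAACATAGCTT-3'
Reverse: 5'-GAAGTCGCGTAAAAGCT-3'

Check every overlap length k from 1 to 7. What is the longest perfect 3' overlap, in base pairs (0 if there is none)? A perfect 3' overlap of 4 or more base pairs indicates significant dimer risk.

Last 7 bases (5'→3') — forward …ATAGCTT, reverse …AAAAGCT.
Reverse complement of the reverse primer's last 7 bases: AGCTTTT; its first k bases are the reverse complement of the reverse primer's last k bases, so a perfect k-base overlap needs the forward primer's last k bases to equal them.
Comparing (forward last k vs required): k=1: T vs A ✗; k=2: TT vs AG ✗; k=3: CTT vs AGC ✗; k=4: GCTT vs AGCT ✗; k=5: AGCTT vs AGCTT ✓; k=6: TAGCTT vs AGCTTT ✗; k=7: ATAGCTT vs AGCTTTT ✗.
Only k = 5 is perfect, so the longest perfect 3' overlap is 5.

Longest perfect overlap: 5 complementary base pairs; significant dimer risk (threshold 4).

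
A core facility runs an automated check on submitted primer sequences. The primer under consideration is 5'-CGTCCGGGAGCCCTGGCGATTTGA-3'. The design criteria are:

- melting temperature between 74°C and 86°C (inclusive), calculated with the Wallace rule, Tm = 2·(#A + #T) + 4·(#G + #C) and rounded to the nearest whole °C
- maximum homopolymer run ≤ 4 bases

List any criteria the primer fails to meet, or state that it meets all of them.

Base counts: A=3, T=5, G=9, C=7 (length 24).
Tm: Tm = 2·8 + 4·16 = 80°C ✓
homopolymer run: longest run = 3 ✓

Meets all criteria.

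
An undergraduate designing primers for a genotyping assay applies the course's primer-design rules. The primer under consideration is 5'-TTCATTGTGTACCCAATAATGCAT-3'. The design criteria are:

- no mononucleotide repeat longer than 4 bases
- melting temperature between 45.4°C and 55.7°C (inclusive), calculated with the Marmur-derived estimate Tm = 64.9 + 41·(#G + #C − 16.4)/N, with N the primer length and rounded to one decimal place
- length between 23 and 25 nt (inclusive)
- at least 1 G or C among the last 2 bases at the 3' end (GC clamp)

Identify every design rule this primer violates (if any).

Fails: GC clamp.

Base counts: A=7, T=9, G=3, C=5 (length 24).
homopolymer run: longest run = 3 ✓
Tm: Tm = 64.9 + 41·(8 − 16.4)/24 = 50.6°C ✓
length: length 24 ✓
GC clamp: 3' end AT has 0 G/C, need ≥1 ✗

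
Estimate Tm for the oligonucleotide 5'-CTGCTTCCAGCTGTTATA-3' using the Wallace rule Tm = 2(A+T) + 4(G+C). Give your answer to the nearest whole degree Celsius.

Base counts: A=3, T=7, G=3, C=5 (length 18).
Tm = 2·(3+7) + 4·(3+5) = 2·10 + 4·8 = 20 + 32 = 52°C.

52°C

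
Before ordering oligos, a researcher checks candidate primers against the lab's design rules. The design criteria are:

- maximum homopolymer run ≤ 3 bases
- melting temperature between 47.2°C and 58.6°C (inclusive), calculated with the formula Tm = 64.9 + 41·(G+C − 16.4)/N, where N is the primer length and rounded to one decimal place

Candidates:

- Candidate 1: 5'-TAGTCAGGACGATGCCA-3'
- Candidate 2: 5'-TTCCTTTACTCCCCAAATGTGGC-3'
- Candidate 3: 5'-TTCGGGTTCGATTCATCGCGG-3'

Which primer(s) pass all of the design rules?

Candidate 1 (17 nt, A=5 T=3 G=5 C=4): longest run = 2 ✓; Tm = 64.9 + 41·(9 − 16.4)/17 = 47.1°C, outside 47.2–58.6°C ✗ — fails.
Candidate 2 (23 nt, A=4 T=8 G=3 C=8): longest run = 4, exceeds 3 ✗; Tm = 64.9 + 41·(11 − 16.4)/23 = 55.3°C ✓ — fails.
Candidate 3 (21 nt, A=2 T=7 G=7 C=5): longest run = 3 ✓; Tm = 64.9 + 41·(12 − 16.4)/21 = 56.3°C ✓ — passes.

Candidate 3 only.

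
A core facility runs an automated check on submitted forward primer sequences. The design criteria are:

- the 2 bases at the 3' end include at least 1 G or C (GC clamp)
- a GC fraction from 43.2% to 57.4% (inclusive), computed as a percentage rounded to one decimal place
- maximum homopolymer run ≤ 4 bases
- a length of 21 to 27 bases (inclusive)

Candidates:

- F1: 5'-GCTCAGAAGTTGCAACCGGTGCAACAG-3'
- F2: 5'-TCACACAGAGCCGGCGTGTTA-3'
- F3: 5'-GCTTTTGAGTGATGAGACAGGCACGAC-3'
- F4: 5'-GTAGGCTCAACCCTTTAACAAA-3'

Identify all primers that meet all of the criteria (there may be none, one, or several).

F1 and F3.

F1 (27 nt, A=8 T=4 G=8 C=7): 3' end AG has 1 G/C ✓; GC 15/27 = 55.6% ✓; longest run = 2 ✓; length 27 ✓ — passes.
F2 (21 nt, A=5 T=4 G=6 C=6): 3' end TA has 0 G/C, need ≥1 ✗; GC 12/21 = 57.1% ✓; longest run = 2 ✓; length 21 ✓ — fails.
F3 (27 nt, A=7 T=6 G=9 C=5): 3' end AC has 1 G/C ✓; GC 14/27 = 51.9% ✓; longest run = 4 ✓; length 27 ✓ — passes.
F4 (22 nt, A=8 T=5 G=3 C=6): 3' end AA has 0 G/C, need ≥1 ✗; GC 9/22 = 40.9%, outside 43.2–57.4% ✗; longest run = 3 ✓; length 22 ✓ — fails.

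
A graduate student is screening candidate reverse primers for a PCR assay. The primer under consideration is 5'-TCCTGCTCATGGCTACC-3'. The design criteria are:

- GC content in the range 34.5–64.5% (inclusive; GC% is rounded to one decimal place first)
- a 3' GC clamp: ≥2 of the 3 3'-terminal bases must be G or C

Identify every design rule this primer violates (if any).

Meets all criteria.

Base counts: A=2, T=5, G=3, C=7 (length 17).
GC content: GC 10/17 = 58.8% ✓
GC clamp: 3' end ACC has 2 G/C ✓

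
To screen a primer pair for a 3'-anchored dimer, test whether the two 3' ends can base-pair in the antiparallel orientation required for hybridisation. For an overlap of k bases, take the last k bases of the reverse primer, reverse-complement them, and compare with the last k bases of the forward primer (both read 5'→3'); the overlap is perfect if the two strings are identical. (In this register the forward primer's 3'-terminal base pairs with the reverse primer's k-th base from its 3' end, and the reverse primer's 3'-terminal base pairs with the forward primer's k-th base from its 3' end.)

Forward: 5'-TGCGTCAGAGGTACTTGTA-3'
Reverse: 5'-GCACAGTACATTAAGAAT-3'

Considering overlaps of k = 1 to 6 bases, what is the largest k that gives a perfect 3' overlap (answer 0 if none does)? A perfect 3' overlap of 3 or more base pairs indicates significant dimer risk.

Longest perfect overlap: 1 complementary base pair; below the dimer-risk threshold (threshold 3).

Last 6 bases (5'→3') — forward …CTTGTA, reverse …AAGAAT.
Reverse complement of the reverse primer's last 6 bases: ATTCTT; its first k bases are the reverse complement of the reverse primer's last k bases, so a perfect k-base overlap needs the forward primer's last k bases to equal them.
Comparing (forward last k vs required): k=1: A vs A ✓; k=2: TA vs AT ✗; k=3: GTA vs ATT ✗; k=4: TGTA vs ATTC ✗; k=5: TTGTA vs ATTCT ✗; k=6: CTTGTA vs ATTCTT ✗.
Only k = 1 is perfect, so the longest perfect 3' overlap is 1.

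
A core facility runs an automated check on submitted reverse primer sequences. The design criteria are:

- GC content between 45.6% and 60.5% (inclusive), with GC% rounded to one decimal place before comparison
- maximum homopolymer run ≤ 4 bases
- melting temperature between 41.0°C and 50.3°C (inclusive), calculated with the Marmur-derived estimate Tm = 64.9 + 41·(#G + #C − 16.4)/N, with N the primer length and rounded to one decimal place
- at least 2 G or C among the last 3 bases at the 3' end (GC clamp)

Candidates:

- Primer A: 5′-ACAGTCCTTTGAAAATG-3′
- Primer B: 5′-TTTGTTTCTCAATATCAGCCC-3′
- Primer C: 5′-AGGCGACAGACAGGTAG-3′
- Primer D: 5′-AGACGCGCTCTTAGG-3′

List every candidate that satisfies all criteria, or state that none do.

Primer D only.

Primer A (17 nt, A=6 T=5 G=3 C=3): GC 6/17 = 35.3%, outside 45.6–60.5% ✗; longest run = 4 ✓; Tm = 64.9 + 41·(6 − 16.4)/17 = 39.8°C, outside 41.0–50.3°C ✗; 3' end ATG has 1 G/C, need ≥2 ✗ — fails.
Primer B (21 nt, A=4 T=9 G=2 C=6): GC 8/21 = 38.1%, outside 45.6–60.5% ✗; longest run = 3 ✓; Tm = 64.9 + 41·(8 − 16.4)/21 = 48.5°C ✓; 3' end CCC has 3 G/C ✓ — fails.
Primer C (17 nt, A=6 T=1 G=7 C=3): GC 10/17 = 58.8% ✓; longest run = 2 ✓; Tm = 64.9 + 41·(10 − 16.4)/17 = 49.5°C ✓; 3' end TAG has 1 G/C, need ≥2 ✗ — fails.
Primer D (15 nt, A=3 T=3 G=5 C=4): GC 9/15 = 60.0% ✓; longest run = 2 ✓; Tm = 64.9 + 41·(9 − 16.4)/15 = 44.7°C ✓; 3' end AGG has 2 G/C ✓ — passes.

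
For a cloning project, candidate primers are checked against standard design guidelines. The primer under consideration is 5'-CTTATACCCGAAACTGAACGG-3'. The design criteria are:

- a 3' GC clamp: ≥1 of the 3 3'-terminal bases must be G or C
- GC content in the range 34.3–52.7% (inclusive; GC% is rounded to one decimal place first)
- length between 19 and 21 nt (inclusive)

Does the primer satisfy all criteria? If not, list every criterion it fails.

Base counts: A=7, T=4, G=4, C=6 (length 21).
GC clamp: 3' end CGG has 3 G/C ✓
GC content: GC 10/21 = 47.6% ✓
length: length 21 ✓

Meets all criteria.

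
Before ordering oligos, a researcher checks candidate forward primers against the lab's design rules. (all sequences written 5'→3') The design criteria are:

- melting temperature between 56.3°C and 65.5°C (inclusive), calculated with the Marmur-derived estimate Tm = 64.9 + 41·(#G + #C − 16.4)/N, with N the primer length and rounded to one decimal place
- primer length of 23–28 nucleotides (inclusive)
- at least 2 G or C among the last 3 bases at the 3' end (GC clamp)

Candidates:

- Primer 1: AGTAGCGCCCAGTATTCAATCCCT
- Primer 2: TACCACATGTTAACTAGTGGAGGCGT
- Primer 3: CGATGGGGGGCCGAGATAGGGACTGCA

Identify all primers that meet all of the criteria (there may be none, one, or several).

Primer 1 and Primer 2.

Primer 1 (24 nt, A=6 T=6 G=4 C=8): Tm = 64.9 + 41·(12 − 16.4)/24 = 57.4°C ✓; length 24 ✓; 3' end CCT has 2 G/C ✓ — passes.
Primer 2 (26 nt, A=7 T=7 G=7 C=5): Tm = 64.9 + 41·(12 − 16.4)/26 = 58.0°C ✓; length 26 ✓; 3' end CGT has 2 G/C ✓ — passes.
Primer 3 (27 nt, A=6 T=3 G=13 C=5): Tm = 64.9 + 41·(18 − 16.4)/27 = 67.3°C, outside 56.3–65.5°C ✗; length 27 ✓; 3' end GCA has 2 G/C ✓ — fails.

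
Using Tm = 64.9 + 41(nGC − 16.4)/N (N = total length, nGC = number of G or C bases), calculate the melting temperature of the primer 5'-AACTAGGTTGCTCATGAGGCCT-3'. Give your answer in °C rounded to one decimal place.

Base counts: A=5, T=6, G=6, C=5; G+C = 11, N = 22.
Tm = 64.9 + 41·(11 − 16.4)/22 = 64.9 + -221.40/22 = 54.8°C.

54.8°C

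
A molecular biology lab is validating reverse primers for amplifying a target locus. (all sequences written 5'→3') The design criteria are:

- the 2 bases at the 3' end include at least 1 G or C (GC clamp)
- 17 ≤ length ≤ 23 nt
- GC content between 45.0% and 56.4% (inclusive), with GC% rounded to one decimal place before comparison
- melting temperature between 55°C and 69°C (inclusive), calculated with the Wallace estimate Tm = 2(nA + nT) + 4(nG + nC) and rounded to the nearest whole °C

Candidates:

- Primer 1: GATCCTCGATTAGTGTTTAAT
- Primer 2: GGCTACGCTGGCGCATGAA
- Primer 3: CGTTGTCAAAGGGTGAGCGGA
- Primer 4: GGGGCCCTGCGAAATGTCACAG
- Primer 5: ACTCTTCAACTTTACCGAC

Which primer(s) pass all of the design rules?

None of the candidates satisfy all criteria.

Primer 1 (21 nt, A=5 T=9 G=4 C=3): 3' end AT has 0 G/C, need ≥1 ✗; length 21 ✓; GC 7/21 = 33.3%, outside 45.0–56.4% ✗; Tm = 2·14 + 4·7 = 56°C ✓ — fails.
Primer 2 (19 nt, A=4 T=3 G=7 C=5): 3' end AA has 0 G/C, need ≥1 ✗; length 19 ✓; GC 12/19 = 63.2%, outside 45.0–56.4% ✗; Tm = 2·7 + 4·12 = 62°C ✓ — fails.
Primer 3 (21 nt, A=5 T=4 G=9 C=3): 3' end GA has 1 G/C ✓; length 21 ✓; GC 12/21 = 57.1%, outside 45.0–56.4% ✗; Tm = 2·9 + 4·12 = 66°C ✓ — fails.
Primer 4 (22 nt, A=5 T=3 G=8 C=6): 3' end AG has 1 G/C ✓; length 22 ✓; GC 14/22 = 63.6%, outside 45.0–56.4% ✗; Tm = 2·8 + 4·14 = 72°C, outside 55–69°C ✗ — fails.
Primer 5 (19 nt, A=5 T=6 G=1 C=7): 3' end AC has 1 G/C ✓; length 19 ✓; GC 8/19 = 42.1%, outside 45.0–56.4% ✗; Tm = 2·11 + 4·8 = 54°C, outside 55–69°C ✗ — fails.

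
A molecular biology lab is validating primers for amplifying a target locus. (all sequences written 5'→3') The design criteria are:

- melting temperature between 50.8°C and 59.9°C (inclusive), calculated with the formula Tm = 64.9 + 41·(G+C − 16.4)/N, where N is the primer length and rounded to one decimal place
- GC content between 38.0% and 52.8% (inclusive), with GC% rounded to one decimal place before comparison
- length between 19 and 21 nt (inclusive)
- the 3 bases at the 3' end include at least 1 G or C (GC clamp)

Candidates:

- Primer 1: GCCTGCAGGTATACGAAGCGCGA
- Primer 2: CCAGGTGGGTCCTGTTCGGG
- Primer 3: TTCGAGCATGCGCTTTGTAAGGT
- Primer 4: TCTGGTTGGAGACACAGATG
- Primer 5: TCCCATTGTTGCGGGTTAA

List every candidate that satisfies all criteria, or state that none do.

Primer 4 only.

Primer 1 (23 nt, A=6 T=3 G=8 C=6): Tm = 64.9 + 41·(14 − 16.4)/23 = 60.6°C, outside 50.8–59.9°C ✗; GC 14/23 = 60.9%, outside 38.0–52.8% ✗; length 23, outside 19–21 ✗; 3' end CGA has 2 G/C ✓ — fails.
Primer 2 (20 nt, A=1 T=5 G=9 C=5): Tm = 64.9 + 41·(14 − 16.4)/20 = 60.0°C, outside 50.8–59.9°C ✗; GC 14/20 = 70.0%, outside 38.0–52.8% ✗; length 20 ✓; 3' end GGG has 3 G/C ✓ — fails.
Primer 3 (23 nt, A=4 T=8 G=7 C=4): Tm = 64.9 + 41·(11 − 16.4)/23 = 55.3°C ✓; GC 11/23 = 47.8% ✓; length 23, outside 19–21 ✗; 3' end GGT has 2 G/C ✓ — fails.
Primer 4 (20 nt, A=5 T=5 G=7 C=3): Tm = 64.9 + 41·(10 − 16.4)/20 = 51.8°C ✓; GC 10/20 = 50.0% ✓; length 20 ✓; 3' end ATG has 1 G/C ✓ — passes.
Primer 5 (19 nt, A=3 T=7 G=5 C=4): Tm = 64.9 + 41·(9 − 16.4)/19 = 48.9°C, outside 50.8–59.9°C ✗; GC 9/19 = 47.4% ✓; length 19 ✓; 3' end TAA has 0 G/C, need ≥1 ✗ — fails.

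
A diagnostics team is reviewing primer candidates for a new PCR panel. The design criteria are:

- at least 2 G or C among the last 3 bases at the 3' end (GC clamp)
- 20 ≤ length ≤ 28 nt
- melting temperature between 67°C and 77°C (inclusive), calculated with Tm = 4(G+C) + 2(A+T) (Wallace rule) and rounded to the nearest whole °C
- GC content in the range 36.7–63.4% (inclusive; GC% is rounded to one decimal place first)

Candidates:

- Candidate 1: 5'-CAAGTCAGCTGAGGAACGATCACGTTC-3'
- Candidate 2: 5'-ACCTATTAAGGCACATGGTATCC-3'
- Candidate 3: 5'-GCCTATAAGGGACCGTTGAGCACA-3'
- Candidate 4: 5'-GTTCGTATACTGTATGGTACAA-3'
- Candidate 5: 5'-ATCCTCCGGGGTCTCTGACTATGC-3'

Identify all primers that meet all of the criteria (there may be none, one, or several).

Candidate 1 (27 nt, A=8 T=5 G=7 C=7): 3' end TTC has 1 G/C, need ≥2 ✗; length 27 ✓; Tm = 2·13 + 4·14 = 82°C, outside 67–77°C ✗; GC 14/27 = 51.9% ✓ — fails.
Candidate 2 (23 nt, A=7 T=6 G=4 C=6): 3' end TCC has 2 G/C ✓; length 23 ✓; Tm = 2·13 + 4·10 = 66°C, outside 67–77°C ✗; GC 10/23 = 43.5% ✓ — fails.
Candidate 3 (24 nt, A=7 T=4 G=7 C=6): 3' end ACA has 1 G/C, need ≥2 ✗; length 24 ✓; Tm = 2·11 + 4·13 = 74°C ✓; GC 13/24 = 54.2% ✓ — fails.
Candidate 4 (22 nt, A=6 T=8 G=5 C=3): 3' end CAA has 1 G/C, need ≥2 ✗; length 22 ✓; Tm = 2·14 + 4·8 = 60°C, outside 67–77°C ✗; GC 8/22 = 36.4%, outside 36.7–63.4% ✗ — fails.
Candidate 5 (24 nt, A=3 T=7 G=6 C=8): 3' end TGC has 2 G/C ✓; length 24 ✓; Tm = 2·10 + 4·14 = 76°C ✓; GC 14/24 = 58.3% ✓ — passes.

Candidate 5 only.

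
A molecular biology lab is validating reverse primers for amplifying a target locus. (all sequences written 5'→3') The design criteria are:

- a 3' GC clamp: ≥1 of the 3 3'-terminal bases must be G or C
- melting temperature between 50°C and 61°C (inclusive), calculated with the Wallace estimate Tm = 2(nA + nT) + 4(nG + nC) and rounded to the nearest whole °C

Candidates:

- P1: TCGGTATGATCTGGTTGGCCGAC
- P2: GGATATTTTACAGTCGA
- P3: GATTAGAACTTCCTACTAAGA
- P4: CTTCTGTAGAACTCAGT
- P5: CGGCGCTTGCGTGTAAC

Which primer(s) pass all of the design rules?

P1 (23 nt, A=3 T=7 G=8 C=5): 3' end GAC has 2 G/C ✓; Tm = 2·10 + 4·13 = 72°C, outside 50–61°C ✗ — fails.
P2 (17 nt, A=5 T=6 G=4 C=2): 3' end CGA has 2 G/C ✓; Tm = 2·11 + 4·6 = 46°C, outside 50–61°C ✗ — fails.
P3 (21 nt, A=8 T=6 G=3 C=4): 3' end AGA has 1 G/C ✓; Tm = 2·14 + 4·7 = 56°C ✓ — passes.
P4 (17 nt, A=4 T=6 G=3 C=4): 3' end AGT has 1 G/C ✓; Tm = 2·10 + 4·7 = 48°C, outside 50–61°C ✗ — fails.
P5 (17 nt, A=2 T=4 G=6 C=5): 3' end AAC has 1 G/C ✓; Tm = 2·6 + 4·11 = 56°C ✓ — passes.

P3 and P5.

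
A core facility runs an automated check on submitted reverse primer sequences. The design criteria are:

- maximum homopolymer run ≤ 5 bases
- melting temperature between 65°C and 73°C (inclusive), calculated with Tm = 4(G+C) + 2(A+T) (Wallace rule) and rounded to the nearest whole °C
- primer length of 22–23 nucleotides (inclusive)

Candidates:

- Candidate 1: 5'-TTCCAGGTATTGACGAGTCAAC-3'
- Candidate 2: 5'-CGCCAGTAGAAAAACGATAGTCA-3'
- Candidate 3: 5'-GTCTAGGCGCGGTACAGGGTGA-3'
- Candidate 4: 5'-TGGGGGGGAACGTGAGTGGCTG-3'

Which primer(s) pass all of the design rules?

Candidate 1 (22 nt, A=6 T=6 G=5 C=5): longest run = 2 ✓; Tm = 2·12 + 4·10 = 64°C, outside 65–73°C ✗; length 22 ✓ — fails.
Candidate 2 (23 nt, A=10 T=3 G=5 C=5): longest run = 5 ✓; Tm = 2·13 + 4·10 = 66°C ✓; length 23 ✓ — passes.
Candidate 3 (22 nt, A=4 T=4 G=10 C=4): longest run = 3 ✓; Tm = 2·8 + 4·14 = 72°C ✓; length 22 ✓ — passes.
Candidate 4 (22 nt, A=3 T=4 G=13 C=2): longest run = 7, exceeds 5 ✗; Tm = 2·7 + 4·15 = 74°C, outside 65–73°C ✗; length 22 ✓ — fails.

Candidate 2 and Candidate 3.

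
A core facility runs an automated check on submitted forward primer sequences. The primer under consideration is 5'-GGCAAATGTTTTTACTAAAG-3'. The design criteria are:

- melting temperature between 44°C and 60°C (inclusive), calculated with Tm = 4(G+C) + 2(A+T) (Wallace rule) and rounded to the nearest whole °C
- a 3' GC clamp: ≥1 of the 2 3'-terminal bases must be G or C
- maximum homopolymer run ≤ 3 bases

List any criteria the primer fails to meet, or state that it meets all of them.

Fails: homopolymer run.

Base counts: A=7, T=7, G=4, C=2 (length 20).
Tm: Tm = 2·14 + 4·6 = 52°C ✓
GC clamp: 3' end AG has 1 G/C ✓
homopolymer run: longest run = 5, exceeds 3 ✗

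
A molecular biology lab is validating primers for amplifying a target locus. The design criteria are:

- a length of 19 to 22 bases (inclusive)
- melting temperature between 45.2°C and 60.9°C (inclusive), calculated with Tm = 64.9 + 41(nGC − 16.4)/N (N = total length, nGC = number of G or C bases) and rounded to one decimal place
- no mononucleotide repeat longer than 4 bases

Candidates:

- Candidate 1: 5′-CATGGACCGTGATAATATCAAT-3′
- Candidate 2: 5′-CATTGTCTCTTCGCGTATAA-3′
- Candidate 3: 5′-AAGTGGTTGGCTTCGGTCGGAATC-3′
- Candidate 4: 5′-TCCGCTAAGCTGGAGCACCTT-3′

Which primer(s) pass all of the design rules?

Candidate 1 (22 nt, A=8 T=6 G=4 C=4): length 22 ✓; Tm = 64.9 + 41·(8 − 16.4)/22 = 49.2°C ✓; longest run = 2 ✓ — passes.
Candidate 2 (20 nt, A=4 T=8 G=3 C=5): length 20 ✓; Tm = 64.9 + 41·(8 − 16.4)/20 = 47.7°C ✓; longest run = 2 ✓ — passes.
Candidate 3 (24 nt, A=4 T=7 G=9 C=4): length 24, outside 19–22 ✗; Tm = 64.9 + 41·(13 − 16.4)/24 = 59.1°C ✓; longest run = 2 ✓ — fails.
Candidate 4 (21 nt, A=4 T=5 G=5 C=7): length 21 ✓; Tm = 64.9 + 41·(12 − 16.4)/21 = 56.3°C ✓; longest run = 2 ✓ — passes.

Candidate 1, Candidate 2 and Candidate 4.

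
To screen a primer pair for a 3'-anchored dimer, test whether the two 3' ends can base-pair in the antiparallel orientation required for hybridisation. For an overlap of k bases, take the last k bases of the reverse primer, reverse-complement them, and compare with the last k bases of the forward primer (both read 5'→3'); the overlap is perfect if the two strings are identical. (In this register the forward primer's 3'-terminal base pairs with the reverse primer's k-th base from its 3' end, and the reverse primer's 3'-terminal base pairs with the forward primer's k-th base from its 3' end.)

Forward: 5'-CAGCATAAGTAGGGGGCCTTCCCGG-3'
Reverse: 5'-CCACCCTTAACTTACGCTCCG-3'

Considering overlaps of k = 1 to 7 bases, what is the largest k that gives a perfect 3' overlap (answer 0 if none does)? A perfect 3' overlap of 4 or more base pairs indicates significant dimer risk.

Longest perfect overlap: 3 complementary base pairs; below the dimer-risk threshold (threshold 4).

Last 7 bases (5'→3') — forward …TTCCCGG, reverse …CGCTCCG.
Reverse complement of the reverse primer's last 7 bases: CGGAGCG; its first k bases are the reverse complement of the reverse primer's last k bases, so a perfect k-base overlap needs the forward primer's last k bases to equal them.
Comparing (forward last k vs required): k=1: G vs C ✗; k=2: GG vs CG ✗; k=3: CGG vs CGG ✓; k=4: CCGG vs CGGA ✗; k=5: CCCGG vs CGGAG ✗; k=6: TCCCGG vs CGGAGC ✗; k=7: TTCCCGG vs CGGAGCG ✗.
Only k = 3 is perfect, so the longest perfect 3' overlap is 3.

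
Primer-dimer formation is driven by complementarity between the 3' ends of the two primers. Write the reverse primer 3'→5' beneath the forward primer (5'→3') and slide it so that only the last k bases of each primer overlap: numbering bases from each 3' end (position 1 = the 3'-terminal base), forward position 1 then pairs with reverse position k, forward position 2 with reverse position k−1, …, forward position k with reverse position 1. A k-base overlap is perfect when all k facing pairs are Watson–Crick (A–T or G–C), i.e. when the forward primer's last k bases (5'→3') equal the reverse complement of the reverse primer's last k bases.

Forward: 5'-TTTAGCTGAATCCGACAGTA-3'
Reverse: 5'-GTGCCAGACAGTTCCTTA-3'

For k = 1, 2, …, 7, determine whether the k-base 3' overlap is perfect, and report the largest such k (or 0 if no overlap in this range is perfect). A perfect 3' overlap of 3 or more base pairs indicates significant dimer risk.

Last 7 bases (5'→3') — forward …GACAGTA, reverse …TTCCTTA.
Reverse complement of the reverse primer's last 7 bases: TAAGGAA; its first k bases are the reverse complement of the reverse primer's last k bases, so a perfect k-base overlap needs the forward primer's last k bases to equal them.
Comparing (forward last k vs required): k=1: A vs T ✗; k=2: TA vs TA ✓; k=3: GTA vs TAA ✗; k=4: AGTA vs TAAG ✗; k=5: CAGTA vs TAAGG ✗; k=6: ACAGTA vs TAAGGA ✗; k=7: GACAGTA vs TAAGGAA ✗.
Only k = 2 is perfect, so the longest perfect 3' overlap is 2.

Longest perfect overlap: 2 complementary base pairs; below the dimer-risk threshold (threshold 3).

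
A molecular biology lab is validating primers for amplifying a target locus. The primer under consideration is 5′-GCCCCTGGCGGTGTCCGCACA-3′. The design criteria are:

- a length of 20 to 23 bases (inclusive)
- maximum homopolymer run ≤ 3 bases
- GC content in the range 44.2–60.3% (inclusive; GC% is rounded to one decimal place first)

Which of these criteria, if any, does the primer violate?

Fails: homopolymer run, GC content.

Base counts: A=2, T=3, G=7, C=9 (length 21).
length: length 21 ✓
homopolymer run: longest run = 4, exceeds 3 ✗
GC content: GC 16/21 = 76.2%, outside 44.2–60.3% ✗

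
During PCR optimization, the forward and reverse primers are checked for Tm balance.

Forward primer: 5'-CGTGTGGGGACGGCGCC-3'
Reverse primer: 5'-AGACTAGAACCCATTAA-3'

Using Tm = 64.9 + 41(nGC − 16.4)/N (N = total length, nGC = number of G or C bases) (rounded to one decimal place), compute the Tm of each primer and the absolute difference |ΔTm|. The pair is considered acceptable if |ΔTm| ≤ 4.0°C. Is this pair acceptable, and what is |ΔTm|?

Forward: G+C = 14, N = 17 → Tm = 64.9 + 41·(14 − 16.4)/17 = 59.1°C.
Reverse: G+C = 6, N = 17 → Tm = 64.9 + 41·(6 − 16.4)/17 = 39.8°C.
|ΔTm| = |59.1 − 39.8| = 19.3°C, > 4.0°C.

|ΔTm| = 19.3°C; the pair is not acceptable.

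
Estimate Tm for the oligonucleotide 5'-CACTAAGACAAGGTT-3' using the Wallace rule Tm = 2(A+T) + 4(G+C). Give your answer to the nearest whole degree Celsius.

Base counts: A=6, T=3, G=3, C=3 (length 15).
Tm = 2·(6+3) + 4·(3+3) = 2·9 + 4·6 = 18 + 24 = 42°C.

42°C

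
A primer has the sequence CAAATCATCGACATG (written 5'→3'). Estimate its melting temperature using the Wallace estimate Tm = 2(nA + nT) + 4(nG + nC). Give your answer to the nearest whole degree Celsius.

Base counts: A=6, T=3, G=2, C=4 (length 15).
Tm = 2·(6+3) + 4·(2+4) = 2·9 + 4·6 = 18 + 24 = 42°C.

42°C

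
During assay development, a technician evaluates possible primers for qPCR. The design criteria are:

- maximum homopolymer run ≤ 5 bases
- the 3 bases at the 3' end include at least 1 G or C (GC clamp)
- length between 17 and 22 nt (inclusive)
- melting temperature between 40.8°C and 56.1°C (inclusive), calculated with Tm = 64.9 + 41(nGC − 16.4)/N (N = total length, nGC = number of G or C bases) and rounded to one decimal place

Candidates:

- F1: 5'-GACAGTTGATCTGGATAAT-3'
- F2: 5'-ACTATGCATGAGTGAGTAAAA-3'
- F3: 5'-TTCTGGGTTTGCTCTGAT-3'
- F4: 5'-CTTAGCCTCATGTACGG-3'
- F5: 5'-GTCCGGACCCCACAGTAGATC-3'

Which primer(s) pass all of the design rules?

F1 (19 nt, A=6 T=6 G=5 C=2): longest run = 2 ✓; 3' end AAT has 0 G/C, need ≥1 ✗; length 19 ✓; Tm = 64.9 + 41·(7 − 16.4)/19 = 44.6°C ✓ — fails.
F2 (21 nt, A=9 T=5 G=5 C=2): longest run = 4 ✓; 3' end AAA has 0 G/C, need ≥1 ✗; length 21 ✓; Tm = 64.9 + 41·(7 − 16.4)/21 = 46.5°C ✓ — fails.
F3 (18 nt, A=1 T=9 G=5 C=3): longest run = 3 ✓; 3' end GAT has 1 G/C ✓; length 18 ✓; Tm = 64.9 + 41·(8 − 16.4)/18 = 45.8°C ✓ — passes.
F4 (17 nt, A=3 T=5 G=4 C=5): longest run = 2 ✓; 3' end CGG has 3 G/C ✓; length 17 ✓; Tm = 64.9 + 41·(9 − 16.4)/17 = 47.1°C ✓ — passes.
F5 (21 nt, A=5 T=3 G=5 C=8): longest run = 4 ✓; 3' end ATC has 1 G/C ✓; length 21 ✓; Tm = 64.9 + 41·(13 − 16.4)/21 = 58.3°C, outside 40.8–56.1°C ✗ — fails.

F3 and F4.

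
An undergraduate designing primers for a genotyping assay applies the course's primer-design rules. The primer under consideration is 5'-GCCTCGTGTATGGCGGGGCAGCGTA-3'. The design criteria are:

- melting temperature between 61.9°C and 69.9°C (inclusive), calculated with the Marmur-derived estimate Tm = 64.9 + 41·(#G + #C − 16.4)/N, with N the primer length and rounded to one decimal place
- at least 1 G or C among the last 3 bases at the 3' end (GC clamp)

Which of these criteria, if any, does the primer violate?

Meets all criteria.

Base counts: A=3, T=5, G=11, C=6 (length 25).
Tm: Tm = 64.9 + 41·(17 − 16.4)/25 = 65.9°C ✓
GC clamp: 3' end GTA has 1 G/C ✓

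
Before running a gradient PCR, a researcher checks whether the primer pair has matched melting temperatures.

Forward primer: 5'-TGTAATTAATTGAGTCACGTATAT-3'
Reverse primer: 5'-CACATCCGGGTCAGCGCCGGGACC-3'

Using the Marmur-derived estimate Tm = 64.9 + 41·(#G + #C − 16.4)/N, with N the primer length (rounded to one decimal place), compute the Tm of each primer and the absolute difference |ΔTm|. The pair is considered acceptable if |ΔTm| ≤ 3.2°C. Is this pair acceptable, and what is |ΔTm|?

Forward: G+C = 6, N = 24 → Tm = 64.9 + 41·(6 − 16.4)/24 = 47.1°C.
Reverse: G+C = 18, N = 24 → Tm = 64.9 + 41·(18 − 16.4)/24 = 67.6°C.
|ΔTm| = |47.1 − 67.6| = 20.5°C, > 3.2°C.

|ΔTm| = 20.5°C; the pair is not acceptable.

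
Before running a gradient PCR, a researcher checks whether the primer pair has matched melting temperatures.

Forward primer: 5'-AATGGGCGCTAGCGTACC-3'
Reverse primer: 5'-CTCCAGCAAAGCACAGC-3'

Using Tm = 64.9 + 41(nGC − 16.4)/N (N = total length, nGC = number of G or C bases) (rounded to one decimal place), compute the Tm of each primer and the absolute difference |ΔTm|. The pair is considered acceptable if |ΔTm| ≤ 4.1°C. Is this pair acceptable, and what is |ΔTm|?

Forward: G+C = 11, N = 18 → Tm = 64.9 + 41·(11 − 16.4)/18 = 52.6°C.
Reverse: G+C = 10, N = 17 → Tm = 64.9 + 41·(10 − 16.4)/17 = 49.5°C.
|ΔTm| = |52.6 − 49.5| = 3.1°C, ≤ 4.1°C.

|ΔTm| = 3.1°C; the pair is acceptable.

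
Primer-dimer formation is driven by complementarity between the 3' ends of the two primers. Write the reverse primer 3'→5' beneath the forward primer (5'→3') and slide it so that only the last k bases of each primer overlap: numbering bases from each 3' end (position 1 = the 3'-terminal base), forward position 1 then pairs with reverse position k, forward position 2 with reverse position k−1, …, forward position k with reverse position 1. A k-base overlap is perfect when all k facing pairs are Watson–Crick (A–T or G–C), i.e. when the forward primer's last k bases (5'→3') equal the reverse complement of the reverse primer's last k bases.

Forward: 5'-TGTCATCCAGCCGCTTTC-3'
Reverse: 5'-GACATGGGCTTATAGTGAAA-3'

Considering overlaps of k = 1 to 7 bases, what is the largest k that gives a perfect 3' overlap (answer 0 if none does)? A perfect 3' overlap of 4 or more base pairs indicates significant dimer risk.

Last 7 bases (5'→3') — forward …CGCTTTC, reverse …AGTGAAA.
Reverse complement of the reverse primer's last 7 bases: TTTCACT; its first k bases are the reverse complement of the reverse primer's last k bases, so a perfect k-base overlap needs the forward primer's last k bases to equal them.
Comparing (forward last k vs required): k=1: C vs T ✗; k=2: TC vs TT ✗; k=3: TTC vs TTT ✗; k=4: TTTC vs TTTC ✓; k=5: CTTTC vs TTTCA ✗; k=6: GCTTTC vs TTTCAC ✗; k=7: CGCTTTC vs TTTCACT ✗.
Only k = 4 is perfect, so the longest perfect 3' overlap is 4.

Longest perfect overlap: 4 complementary base pairs; significant dimer risk (threshold 4).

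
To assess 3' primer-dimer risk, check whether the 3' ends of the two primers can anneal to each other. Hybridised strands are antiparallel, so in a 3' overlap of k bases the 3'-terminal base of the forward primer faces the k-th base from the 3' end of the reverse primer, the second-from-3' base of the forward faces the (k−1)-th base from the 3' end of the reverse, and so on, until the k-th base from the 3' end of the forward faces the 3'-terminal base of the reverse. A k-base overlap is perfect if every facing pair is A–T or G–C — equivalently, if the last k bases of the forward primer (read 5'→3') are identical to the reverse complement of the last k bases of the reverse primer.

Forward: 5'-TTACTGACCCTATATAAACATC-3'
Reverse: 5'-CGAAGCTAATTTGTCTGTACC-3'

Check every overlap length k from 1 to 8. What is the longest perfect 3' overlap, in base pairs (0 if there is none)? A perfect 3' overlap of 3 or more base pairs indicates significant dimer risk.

Last 8 bases (5'→3') — forward …TAAACATC, reverse …TCTGTACC.
Reverse complement of the reverse primer's last 8 bases: GGTACAGA; its first k bases are the reverse complement of the reverse primer's last k bases, so a perfect k-base overlap needs the forward primer's last k bases to equal them.
Comparing (forward last k vs required): k=1: C vs G ✗; k=2: TC vs GG ✗; k=3: ATC vs GGT ✗; k=4: CATC vs GGTA ✗; k=5: ACATC vs GGTAC ✗; k=6: AACATC vs GGTACA ✗; k=7: AAACATC vs GGTACAG ✗; k=8: TAAACATC vs GGTACAGA ✗.
No overlap length from 1 to 8 is perfect, so the longest perfect 3' overlap is 0.

Longest perfect overlap: 0 complementary base pairs; below the dimer-risk threshold (threshold 3).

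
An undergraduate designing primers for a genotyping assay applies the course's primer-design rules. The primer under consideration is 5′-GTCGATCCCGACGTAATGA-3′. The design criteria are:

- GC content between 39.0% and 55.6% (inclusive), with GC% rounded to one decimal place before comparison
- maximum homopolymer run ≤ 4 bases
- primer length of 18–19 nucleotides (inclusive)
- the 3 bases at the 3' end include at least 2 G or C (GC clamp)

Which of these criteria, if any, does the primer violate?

Fails: GC clamp.

Base counts: A=5, T=4, G=5, C=5 (length 19).
GC content: GC 10/19 = 52.6% ✓
homopolymer run: longest run = 3 ✓
length: length 19 ✓
GC clamp: 3' end TGA has 1 G/C, need ≥2 ✗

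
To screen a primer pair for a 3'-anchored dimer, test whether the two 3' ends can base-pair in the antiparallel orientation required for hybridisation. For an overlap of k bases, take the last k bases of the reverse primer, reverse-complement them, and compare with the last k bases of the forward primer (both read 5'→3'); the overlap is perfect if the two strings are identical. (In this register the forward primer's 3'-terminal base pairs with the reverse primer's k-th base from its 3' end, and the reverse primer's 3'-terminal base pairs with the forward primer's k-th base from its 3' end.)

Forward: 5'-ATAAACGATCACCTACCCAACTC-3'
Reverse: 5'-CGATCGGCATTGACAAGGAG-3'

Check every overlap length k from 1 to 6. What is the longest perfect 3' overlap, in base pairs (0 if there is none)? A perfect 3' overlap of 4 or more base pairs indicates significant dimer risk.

Longest perfect overlap: 3 complementary base pairs; below the dimer-risk threshold (threshold 4).

Last 6 bases (5'→3') — forward …CAACTC, reverse …AAGGAG.
Reverse complement of the reverse primer's last 6 bases: CTCCTT; its first k bases are the reverse complement of the reverse primer's last k bases, so a perfect k-base overlap needs the forward primer's last k bases to equal them.
Comparing (forward last k vs required): k=1: C vs C ✓; k=2: TC vs CT ✗; k=3: CTC vs CTC ✓; k=4: ACTC vs CTCC ✗; k=5: AACTC vs CTCCT ✗; k=6: CAACTC vs CTCCTT ✗.
Perfect overlaps at k = 1, 3; the largest is 3.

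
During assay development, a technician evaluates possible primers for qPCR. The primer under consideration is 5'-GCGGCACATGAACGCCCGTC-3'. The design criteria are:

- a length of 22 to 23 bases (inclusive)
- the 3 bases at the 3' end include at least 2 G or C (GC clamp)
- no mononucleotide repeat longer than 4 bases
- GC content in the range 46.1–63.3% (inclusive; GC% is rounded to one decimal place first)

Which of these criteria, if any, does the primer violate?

Fails: length, GC content.

Base counts: A=4, T=2, G=6, C=8 (length 20).
length: length 20, outside 22–23 ✗
GC clamp: 3' end GTC has 2 G/C ✓
homopolymer run: longest run = 3 ✓
GC content: GC 14/20 = 70.0%, outside 46.1–63.3% ✗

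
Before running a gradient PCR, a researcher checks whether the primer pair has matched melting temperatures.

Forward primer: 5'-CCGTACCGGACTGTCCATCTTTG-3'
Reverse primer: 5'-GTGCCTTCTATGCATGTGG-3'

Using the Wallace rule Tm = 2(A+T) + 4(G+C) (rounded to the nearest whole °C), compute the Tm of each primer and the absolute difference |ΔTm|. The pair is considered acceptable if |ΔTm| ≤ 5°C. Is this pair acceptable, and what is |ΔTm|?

Forward: A=3 T=7 G=5 C=8 → Tm = 2·10 + 4·13 = 72°C.
Reverse: A=2 T=7 G=6 C=4 → Tm = 2·9 + 4·10 = 58°C.
|ΔTm| = |72 − 58| = 14°C, > 5°C.

|ΔTm| = 14°C; the pair is not acceptable.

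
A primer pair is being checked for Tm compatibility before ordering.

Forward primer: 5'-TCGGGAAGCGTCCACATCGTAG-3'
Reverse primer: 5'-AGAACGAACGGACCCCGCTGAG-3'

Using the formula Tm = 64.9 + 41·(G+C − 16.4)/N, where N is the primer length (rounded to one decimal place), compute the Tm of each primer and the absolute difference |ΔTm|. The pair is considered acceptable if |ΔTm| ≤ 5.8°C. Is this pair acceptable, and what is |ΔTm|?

Forward: G+C = 13, N = 22 → Tm = 64.9 + 41·(13 − 16.4)/22 = 58.6°C.
Reverse: G+C = 14, N = 22 → Tm = 64.9 + 41·(14 − 16.4)/22 = 60.4°C.
|ΔTm| = |58.6 − 60.4| = 1.8°C, ≤ 5.8°C.

|ΔTm| = 1.8°C; the pair is acceptable.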